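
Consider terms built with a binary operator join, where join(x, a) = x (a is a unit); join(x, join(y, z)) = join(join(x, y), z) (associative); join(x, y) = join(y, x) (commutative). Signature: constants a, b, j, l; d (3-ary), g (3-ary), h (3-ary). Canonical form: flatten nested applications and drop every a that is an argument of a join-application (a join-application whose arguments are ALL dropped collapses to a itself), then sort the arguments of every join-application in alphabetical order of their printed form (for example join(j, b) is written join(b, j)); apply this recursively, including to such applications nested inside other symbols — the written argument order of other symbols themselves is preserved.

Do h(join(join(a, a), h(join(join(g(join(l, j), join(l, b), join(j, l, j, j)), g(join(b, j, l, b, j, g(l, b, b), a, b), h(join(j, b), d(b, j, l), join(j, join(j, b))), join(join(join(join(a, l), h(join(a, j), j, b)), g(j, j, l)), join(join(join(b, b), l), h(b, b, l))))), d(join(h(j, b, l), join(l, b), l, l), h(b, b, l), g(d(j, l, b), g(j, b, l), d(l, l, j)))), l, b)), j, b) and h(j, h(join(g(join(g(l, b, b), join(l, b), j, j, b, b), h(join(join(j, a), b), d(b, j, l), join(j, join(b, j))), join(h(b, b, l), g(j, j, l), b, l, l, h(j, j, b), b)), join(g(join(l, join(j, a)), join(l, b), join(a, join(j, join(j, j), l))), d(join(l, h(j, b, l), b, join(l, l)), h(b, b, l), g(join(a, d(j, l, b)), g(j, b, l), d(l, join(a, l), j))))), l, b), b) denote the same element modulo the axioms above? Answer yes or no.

Left:  h(join(join(a, a), h(join(join(g(join(l, j), join(l, b), join(j, l, j, j)), g(join(b, j, l, b, j, g(l, b, b), a, b), h(join(j, b), d(b, j, l), join(j, join(j, b))), join(join(join(join(a, l), h(join(a, j), j, b)), g(j, j, l)), join(join(join(b, b), l), h(b, b, l))))), d(join(h(j, b, l), join(l, b), l, l), h(b, b, l), g(d(j, l, b), g(j, b, l), d(l, l, j)))), l, b)), j, b)
  Descend into:  join(join(a, a), h(join(join(g(join(l, j), join(l, b), join(j, l, j, j)), g(join(b, j, l, b, j, g(l, b, b), a, b), h(join(j, b), d(b, j, l), join(j, join(j, b))), join(join(join(join(a, l), h(join(a, j), j, b)), g(j, j, l)), join(join(join(b, b), l), h(b, b, l))))), d(join(h(j, b, l), join(l, b), l, l), h(b, b, l), g(d(j, l, b), g(j, b, l), d(l, l, j)))), l, b))
  Flatten:  join(a, a, h(join(join(g(join(l, j), join(l, b), join(j, l, j, j)), g(join(b, j, l, b, j, g(l, b, b), a, b), h(join(j, b), d(b, j, l), join(j, join(j, b))), join(join(join(join(a, l), h(join(a, j), j, b)), g(j, j, l)), join(join(join(b, b), l), h(b, b, l))))), d(join(h(j, b, l), join(l, b), l, l), h(b, b, l), g(d(j, l, b), g(j, b, l), d(l, l, j)))), l, b))
  Canonicalize subterm:  h(join(join(g(join(l, j), join(l, b), join(j, l, j, j)), g(join(b, j, l, b, j, g(l, b, b), a, b), h(join(j, b), d(b, j, l), join(j, join(j, b))), join(join(join(join(a, l), h(join(a, j), j, b)), g(j, j, l)), join(join(join(b, b), l), h(b, b, l))))), d(join(h(j, b, l), join(l, b), l, l), h(b, b, l), g(d(j, l, b), g(j, b, l), d(l, l, j)))), l, b)  →  h(join(d(join(b, h(j, b, l), l, l, l), h(b, b, l), g(d(j, l, b), g(j, b, l), d(l, l, j))), g(join(b, b, b, g(l, b, b), j, j, l), h(join(b, j), d(b, j, l), join(b, j, j)), join(b, b, g(j, j, l), h(b, b, l), h(j, j, b), l, l)), g(join(j, l), join(b, l), join(j, j, j, l))), l, b)
  Unit:  drop a (×2)
  Sort:  h(join(d(join(b, h(j, b, l), l, l, l), h(b, b, l), g(d(j, l, b), g(j, b, l), d(l, l, j))), g(join(b, b, b, g(l, b, b), j, j, l), h(join(b, j), d(b, j, l), join(b, j, j)), join(b, b, g(j, j, l), h(b, b, l), h(j, j, b), l, l)), g(join(j, l), join(b, l), join(j, j, j, l))), l, b)
  Rebuild:  h(h(join(d(join(b, h(j, b, l), l, l, l), h(b, b, l), g(d(j, l, b), g(j, b, l), d(l, l, j))), g(join(b, b, b, g(l, b, b), j, j, l), h(join(b, j), d(b, j, l), join(b, j, j)), join(b, b, g(j, j, l), h(b, b, l), h(j, j, b), l, l)), g(join(j, l), join(b, l), join(j, j, j, l))), l, b), j, b)
Right:  h(j, h(join(g(join(g(l, b, b), join(l, b), j, j, b, b), h(join(join(j, a), b), d(b, j, l), join(j, join(b, j))), join(h(b, b, l), g(j, j, l), b, l, l, h(j, j, b), b)), join(g(join(l, join(j, a)), join(l, b), join(a, join(j, join(j, j), l))), d(join(l, h(j, b, l), b, join(l, l)), h(b, b, l), g(join(a, d(j, l, b)), g(j, b, l), d(l, join(a, l), j))))), l, b), b)
  Focus inside:  join(g(join(g(l, b, b), join(l, b), j, j, b, b), h(join(join(j, a), b), d(b, j, l), join(j, join(b, j))), join(h(b, b, l), g(j, j, l), b, l, l, h(j, j, b), b)), join(g(join(l, join(j, a)), join(l, b), join(a, join(j, join(j, j), l))), d(join(l, h(j, b, l), b, join(l, l)), h(b, b, l), g(join(a, d(j, l, b)), g(j, b, l), d(l, join(a, l), j)))))
  Flatten:  join(g(join(g(l, b, b), join(l, b), j, j, b, b), h(join(join(j, a), b), d(b, j, l), join(j, join(b, j))), join(h(b, b, l), g(j, j, l), b, l, l, h(j, j, b), b)), g(join(l, join(j, a)), join(l, b), join(a, join(j, join(j, j), l))), d(join(l, h(j, b, l), b, join(l, l)), h(b, b, l), g(join(a, d(j, l, b)), g(j, b, l), d(l, join(a, l), j))))
  Inside:  g(join(g(l, b, b), join(l, b), j, j, b, b), h(join(join(j, a), b), d(b, j, l), join(j, join(b, j))), join(h(b, b, l), g(j, j, l), b, l, l, h(j, j, b), b))  →  g(join(b, b, b, g(l, b, b), j, j, l), h(join(b, j), d(b, j, l), join(b, j, j)), join(b, b, g(j, j, l), h(b, b, l), h(j, j, b), l, l))
  Inside:  g(join(l, join(j, a)), join(l, b), join(a, join(j, join(j, j), l)))  →  g(join(j, l), join(b, l), join(j, j, j, l))
  Simplify inside:  d(join(l, h(j, b, l), b, join(l, l)), h(b, b, l), g(join(a, d(j, l, b)), g(j, b, l), d(l, join(a, l), j)))  →  d(join(b, h(j, b, l), l, l, l), h(b, b, l), g(d(j, l, b), g(j, b, l), d(l, l, j)))
  Sort:  join(d(join(b, h(j, b, l), l, l, l), h(b, b, l), g(d(j, l, b), g(j, b, l), d(l, l, j))), g(join(b, b, b, g(l, b, b), j, j, l), h(join(b, j), d(b, j, l), join(b, j, j)), join(b, b, g(j, j, l), h(b, b, l), h(j, j, b), l, l)), g(join(j, l), join(b, l), join(j, j, j, l)))
  Reassemble:  h(j, h(join(d(join(b, h(j, b, l), l, l, l), h(b, b, l), g(d(j, l, b), g(j, b, l), d(l, l, j))), g(join(b, b, b, g(l, b, b), j, j, l), h(join(b, j), d(b, j, l), join(b, j, j)), join(b, b, g(j, j, l), h(b, b, l), h(j, j, b), l, l)), g(join(j, l), join(b, l), join(j, j, j, l))), l, b), b)

Answer: no — h(h(join(d(join(b, h(j, b, l), l, l, l), h(b, b, l), g(d(j, l, b), g(j, b, l), d(l, l, j))), g(join(b, b, b, g(l, b, b), j, j, l), h(join(b, j), d(b, j, l), join(b, j, j)), join(b, b, g(j, j, l), h(b, b, l), h(j, j, b), l, l)), g(join(j, l), join(b, l), join(j, j, j, l))), l, b), j, b) vs h(j, h(join(d(join(b, h(j, b, l), l, l, l), h(b, b, l), g(d(j, l, b), g(j, b, l), d(l, l, j))), g(join(b, b, b, g(l, b, b), j, j, l), h(join(b, j), d(b, j, l), join(b, j, j)), join(b, b, g(j, j, l), h(b, b, l), h(j, j, b), l, l)), g(join(j, l), join(b, l), join(j, j, j, l))), l, b), b)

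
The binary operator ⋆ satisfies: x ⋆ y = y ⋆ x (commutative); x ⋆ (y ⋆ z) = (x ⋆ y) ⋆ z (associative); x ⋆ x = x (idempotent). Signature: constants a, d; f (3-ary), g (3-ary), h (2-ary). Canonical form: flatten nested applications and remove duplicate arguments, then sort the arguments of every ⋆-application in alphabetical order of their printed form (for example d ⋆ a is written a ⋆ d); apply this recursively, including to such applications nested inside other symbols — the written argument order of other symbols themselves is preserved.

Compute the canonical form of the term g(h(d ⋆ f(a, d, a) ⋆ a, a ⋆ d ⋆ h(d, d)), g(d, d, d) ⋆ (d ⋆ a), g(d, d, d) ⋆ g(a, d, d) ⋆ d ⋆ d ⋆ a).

Descend into:  g(d, d, d) ⋆ g(a, d, d) ⋆ d ⋆ d ⋆ a
Drop duplicates:  drop duplicate d
Sort:  a ⋆ d ⋆ g(a, d, d) ⋆ g(d, d, d)
Put back:  g(h(a ⋆ d ⋆ f(a, d, a), a ⋆ d ⋆ h(d, d)), a ⋆ d ⋆ g(d, d, d), a ⋆ d ⋆ g(a, d, d) ⋆ g(d, d, d))

Answer: g(h(a ⋆ d ⋆ f(a, d, a), a ⋆ d ⋆ h(d, d)), a ⋆ d ⋆ g(d, d, d), a ⋆ d ⋆ g(a, d, d) ⋆ g(d, d, d))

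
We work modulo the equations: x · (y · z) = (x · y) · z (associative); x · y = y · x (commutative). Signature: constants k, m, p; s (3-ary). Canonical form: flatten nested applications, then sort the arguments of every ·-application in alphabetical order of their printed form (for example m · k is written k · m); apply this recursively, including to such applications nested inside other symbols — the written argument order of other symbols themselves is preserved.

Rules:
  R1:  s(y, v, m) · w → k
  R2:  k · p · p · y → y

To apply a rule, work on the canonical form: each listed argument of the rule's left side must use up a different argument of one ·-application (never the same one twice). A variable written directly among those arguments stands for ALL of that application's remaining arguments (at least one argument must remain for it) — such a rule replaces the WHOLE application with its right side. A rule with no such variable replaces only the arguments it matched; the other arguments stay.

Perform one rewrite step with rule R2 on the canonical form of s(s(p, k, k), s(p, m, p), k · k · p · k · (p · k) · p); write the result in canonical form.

Answer: s(s(p, k, k), s(p, m, p), k · k · k · p)

Derivation:
Canonical form:  s(s(p, k, k), s(p, m, p), k · k · k · k · p · p · p)
R2 matches:  uses k, p, p;  y := k · k · k · p
The variable takes the whole remainder — replace the entire application.
Giving:  s(s(p, k, k), s(p, m, p), k · k · k · p)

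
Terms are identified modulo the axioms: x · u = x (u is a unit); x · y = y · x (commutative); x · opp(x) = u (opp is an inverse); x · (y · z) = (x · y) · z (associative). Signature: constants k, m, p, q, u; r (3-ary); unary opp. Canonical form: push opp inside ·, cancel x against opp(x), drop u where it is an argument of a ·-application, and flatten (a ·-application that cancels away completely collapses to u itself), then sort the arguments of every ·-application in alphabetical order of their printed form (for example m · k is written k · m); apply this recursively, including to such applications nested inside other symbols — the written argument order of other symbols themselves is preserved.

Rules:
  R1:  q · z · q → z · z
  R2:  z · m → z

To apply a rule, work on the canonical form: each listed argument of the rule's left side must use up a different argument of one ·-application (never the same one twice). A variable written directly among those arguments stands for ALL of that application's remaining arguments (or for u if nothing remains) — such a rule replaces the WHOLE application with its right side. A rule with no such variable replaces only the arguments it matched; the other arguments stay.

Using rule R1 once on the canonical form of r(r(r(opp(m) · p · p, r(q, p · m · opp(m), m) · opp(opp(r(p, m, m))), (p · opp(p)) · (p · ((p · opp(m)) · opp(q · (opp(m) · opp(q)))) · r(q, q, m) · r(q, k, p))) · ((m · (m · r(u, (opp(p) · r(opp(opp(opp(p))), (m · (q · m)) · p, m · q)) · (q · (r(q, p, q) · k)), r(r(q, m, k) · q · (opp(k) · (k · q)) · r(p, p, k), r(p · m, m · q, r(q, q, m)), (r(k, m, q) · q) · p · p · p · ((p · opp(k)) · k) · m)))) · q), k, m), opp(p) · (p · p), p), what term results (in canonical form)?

Answer: r(r(m · m · q · r(opp(m) · p · p, r(p, m, m) · r(q, p, m), p · p · r(q, k, p) · r(q, q, m)) · r(u, k · opp(p) · q · r(opp(p), m · m · p · q, m · q) · r(q, p, q), r(r(p, p, k) · r(p, p, k) · r(q, m, k) · r(q, m, k), r(m · p, m · q, r(q, q, m)), m · p · p · p · p · q · r(k, m, q))), k, m), p, p)

Derivation:
Canonical form:  r(r(m · m · q · r(opp(m) · p · p, r(p, m, m) · r(q, p, m), p · p · r(q, k, p) · r(q, q, m)) · r(u, k · opp(p) · q · r(opp(p), m · m · p · q, m · q) · r(q, p, q), r(q · q · r(p, p, k) · r(q, m, k), r(m · p, m · q, r(q, q, m)), m · p · p · p · p · q · r(k, m, q))), k, m), p, p)
Apply R1:  consuming q, q;  z := r(p, p, k) · r(q, m, k)
The variable takes the whole remainder — replace the entire application.
Giving:  r(r(m · m · q · r(opp(m) · p · p, r(p, m, m) · r(q, p, m), p · p · r(q, k, p) · r(q, q, m)) · r(u, k · opp(p) · q · r(opp(p), m · m · p · q, m · q) · r(q, p, q), r(r(p, p, k) · r(p, p, k) · r(q, m, k) · r(q, m, k), r(m · p, m · q, r(q, q, m)), m · p · p · p · p · q · r(k, m, q))), k, m), p, p)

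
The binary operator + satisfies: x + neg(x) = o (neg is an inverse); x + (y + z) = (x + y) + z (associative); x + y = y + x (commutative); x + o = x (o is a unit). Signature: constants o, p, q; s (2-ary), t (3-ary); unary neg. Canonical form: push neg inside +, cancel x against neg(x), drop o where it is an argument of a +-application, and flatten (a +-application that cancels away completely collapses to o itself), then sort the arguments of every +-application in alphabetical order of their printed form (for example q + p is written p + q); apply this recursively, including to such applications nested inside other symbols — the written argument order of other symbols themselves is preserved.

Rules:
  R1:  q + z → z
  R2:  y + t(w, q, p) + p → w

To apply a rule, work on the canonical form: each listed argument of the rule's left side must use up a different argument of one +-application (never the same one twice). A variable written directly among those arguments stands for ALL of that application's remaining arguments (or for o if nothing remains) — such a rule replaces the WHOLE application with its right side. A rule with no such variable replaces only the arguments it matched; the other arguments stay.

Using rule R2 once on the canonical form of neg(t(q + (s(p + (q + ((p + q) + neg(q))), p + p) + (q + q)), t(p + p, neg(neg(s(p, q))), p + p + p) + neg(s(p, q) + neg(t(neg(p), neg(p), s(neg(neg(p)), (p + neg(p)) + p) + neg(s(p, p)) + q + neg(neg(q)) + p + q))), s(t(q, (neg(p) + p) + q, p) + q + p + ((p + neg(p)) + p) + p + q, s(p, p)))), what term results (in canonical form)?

Answer: neg(t(q + q + q + s(p + p + q, p + p), neg(s(p, q)) + t(neg(p), neg(p), p + q + q + q) + t(p + p, s(p, q), p + p + p), s(q, s(p, p))))

Derivation:
Canonical form:  neg(t(q + q + q + s(p + p + q, p + p), neg(s(p, q)) + t(neg(p), neg(p), p + q + q + q) + t(p + p, s(p, q), p + p + p), s(p + p + p + q + q + t(q, q, p), s(p, p))))
R2 matches:  uses p, t(q, q, p);  w := q, y := p + p + q + q
The variable takes the whole remainder — replace the entire application.
Giving:  neg(t(q + q + q + s(p + p + q, p + p), neg(s(p, q)) + t(neg(p), neg(p), p + q + q + q) + t(p + p, s(p, q), p + p + p), s(q, s(p, p))))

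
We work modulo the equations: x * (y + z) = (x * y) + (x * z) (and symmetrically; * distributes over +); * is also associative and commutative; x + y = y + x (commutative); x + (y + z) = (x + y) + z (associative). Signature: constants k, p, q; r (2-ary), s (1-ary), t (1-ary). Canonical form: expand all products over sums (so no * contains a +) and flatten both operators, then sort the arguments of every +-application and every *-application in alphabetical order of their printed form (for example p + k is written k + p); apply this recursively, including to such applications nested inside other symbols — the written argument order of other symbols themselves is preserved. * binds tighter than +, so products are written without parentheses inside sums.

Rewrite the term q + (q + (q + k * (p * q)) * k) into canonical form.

Answer: k * k * p * q + k * q + q + q

Derivation:
Expand:  q + q + k * q + k * k * p * q
Sort arguments:  k * k * p * q + k * q + q + q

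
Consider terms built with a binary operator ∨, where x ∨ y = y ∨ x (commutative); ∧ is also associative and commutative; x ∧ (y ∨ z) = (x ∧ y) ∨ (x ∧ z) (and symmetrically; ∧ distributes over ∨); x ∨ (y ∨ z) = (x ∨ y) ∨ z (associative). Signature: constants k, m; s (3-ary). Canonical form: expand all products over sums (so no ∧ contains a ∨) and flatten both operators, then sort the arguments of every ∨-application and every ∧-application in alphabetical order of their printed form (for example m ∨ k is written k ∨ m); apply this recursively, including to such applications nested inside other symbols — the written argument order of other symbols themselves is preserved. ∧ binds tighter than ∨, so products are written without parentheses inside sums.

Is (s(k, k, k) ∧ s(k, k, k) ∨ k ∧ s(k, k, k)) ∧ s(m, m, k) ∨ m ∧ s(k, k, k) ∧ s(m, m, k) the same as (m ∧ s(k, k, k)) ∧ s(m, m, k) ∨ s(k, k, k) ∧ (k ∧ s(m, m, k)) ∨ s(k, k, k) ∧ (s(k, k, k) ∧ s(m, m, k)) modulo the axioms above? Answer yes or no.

Left:  (s(k, k, k) ∧ s(k, k, k) ∨ k ∧ s(k, k, k)) ∧ s(m, m, k) ∨ m ∧ s(k, k, k) ∧ s(m, m, k)
  Distribute:  s(k, k, k) ∧ s(k, k, k) ∧ s(m, m, k) ∨ k ∧ s(k, k, k) ∧ s(m, m, k) ∨ m ∧ s(k, k, k) ∧ s(m, m, k)
  Sort:  k ∧ s(k, k, k) ∧ s(m, m, k) ∨ m ∧ s(k, k, k) ∧ s(m, m, k) ∨ s(k, k, k) ∧ s(k, k, k) ∧ s(m, m, k)
Right:  (m ∧ s(k, k, k)) ∧ s(m, m, k) ∨ s(k, k, k) ∧ (k ∧ s(m, m, k)) ∨ s(k, k, k) ∧ (s(k, k, k) ∧ s(m, m, k))
  Un-nest:  m ∧ s(k, k, k) ∧ s(m, m, k) ∨ k ∧ s(k, k, k) ∧ s(m, m, k) ∨ s(k, k, k) ∧ s(k, k, k) ∧ s(m, m, k)
  Sort arguments:  k ∧ s(k, k, k) ∧ s(m, m, k) ∨ m ∧ s(k, k, k) ∧ s(m, m, k) ∨ s(k, k, k) ∧ s(k, k, k) ∧ s(m, m, k)

Answer: yes — both canonical forms are k ∧ s(k, k, k) ∧ s(m, m, k) ∨ m ∧ s(k, k, k) ∧ s(m, m, k) ∨ s(k, k, k) ∧ s(k, k, k) ∧ s(m, m, k)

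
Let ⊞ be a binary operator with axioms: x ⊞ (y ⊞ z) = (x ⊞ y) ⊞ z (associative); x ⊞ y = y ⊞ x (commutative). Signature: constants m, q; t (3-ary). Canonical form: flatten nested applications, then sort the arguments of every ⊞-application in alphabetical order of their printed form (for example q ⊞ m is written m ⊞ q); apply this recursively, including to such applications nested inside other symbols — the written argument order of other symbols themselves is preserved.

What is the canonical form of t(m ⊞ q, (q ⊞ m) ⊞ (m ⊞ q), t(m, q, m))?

Descend into:  (q ⊞ m) ⊞ (m ⊞ q)
Flatten:  q ⊞ m ⊞ m ⊞ q
Order the arguments:  m ⊞ m ⊞ q ⊞ q
Reassemble:  t(m ⊞ q, m ⊞ m ⊞ q ⊞ q, t(m, q, m))

Answer: t(m ⊞ q, m ⊞ m ⊞ q ⊞ q, t(m, q, m))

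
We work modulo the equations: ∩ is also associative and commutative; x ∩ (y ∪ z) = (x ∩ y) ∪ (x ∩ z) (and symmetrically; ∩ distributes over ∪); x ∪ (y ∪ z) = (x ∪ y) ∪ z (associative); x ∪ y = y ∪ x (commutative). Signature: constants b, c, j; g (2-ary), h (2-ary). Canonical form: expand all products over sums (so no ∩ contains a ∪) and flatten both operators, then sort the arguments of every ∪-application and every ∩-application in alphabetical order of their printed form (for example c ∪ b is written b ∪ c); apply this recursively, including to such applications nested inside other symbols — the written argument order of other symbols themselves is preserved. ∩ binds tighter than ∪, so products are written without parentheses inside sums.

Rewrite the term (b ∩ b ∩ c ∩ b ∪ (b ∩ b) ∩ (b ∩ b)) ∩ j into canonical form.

Answer: b ∩ b ∩ b ∩ b ∩ j ∪ b ∩ b ∩ b ∩ c ∩ j

Derivation:
Expand products over sums:  b ∩ b ∩ b ∩ c ∩ j ∪ b ∩ b ∩ b ∩ b ∩ j
Order the arguments:  b ∩ b ∩ b ∩ b ∩ j ∪ b ∩ b ∩ b ∩ c ∩ j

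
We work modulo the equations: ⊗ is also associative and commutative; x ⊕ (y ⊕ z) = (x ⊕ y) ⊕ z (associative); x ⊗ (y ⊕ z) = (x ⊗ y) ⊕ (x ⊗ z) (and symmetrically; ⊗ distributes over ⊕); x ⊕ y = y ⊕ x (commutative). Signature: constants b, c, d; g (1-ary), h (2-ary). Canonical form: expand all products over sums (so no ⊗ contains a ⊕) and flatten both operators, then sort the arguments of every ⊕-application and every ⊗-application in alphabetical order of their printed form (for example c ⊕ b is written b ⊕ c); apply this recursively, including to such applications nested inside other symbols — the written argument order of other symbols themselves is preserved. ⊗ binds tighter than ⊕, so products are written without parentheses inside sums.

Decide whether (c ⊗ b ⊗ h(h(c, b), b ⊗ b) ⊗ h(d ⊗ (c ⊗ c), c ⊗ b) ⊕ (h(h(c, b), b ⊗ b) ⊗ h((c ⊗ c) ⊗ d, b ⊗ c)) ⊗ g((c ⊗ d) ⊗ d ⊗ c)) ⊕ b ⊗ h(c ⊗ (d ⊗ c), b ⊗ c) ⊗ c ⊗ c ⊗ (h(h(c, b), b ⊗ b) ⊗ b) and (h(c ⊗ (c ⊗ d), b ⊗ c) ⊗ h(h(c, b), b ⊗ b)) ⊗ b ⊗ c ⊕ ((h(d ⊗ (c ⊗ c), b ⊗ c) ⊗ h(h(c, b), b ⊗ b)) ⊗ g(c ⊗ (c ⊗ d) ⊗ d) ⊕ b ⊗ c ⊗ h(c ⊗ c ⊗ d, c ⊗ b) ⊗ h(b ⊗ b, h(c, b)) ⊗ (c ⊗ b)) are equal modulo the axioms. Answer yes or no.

Left:  (c ⊗ b ⊗ h(h(c, b), b ⊗ b) ⊗ h(d ⊗ (c ⊗ c), c ⊗ b) ⊕ (h(h(c, b), b ⊗ b) ⊗ h((c ⊗ c) ⊗ d, b ⊗ c)) ⊗ g((c ⊗ d) ⊗ d ⊗ c)) ⊕ b ⊗ h(c ⊗ (d ⊗ c), b ⊗ c) ⊗ c ⊗ c ⊗ (h(h(c, b), b ⊗ b) ⊗ b)
  Un-nest:  b ⊗ c ⊗ h(c ⊗ c ⊗ d, b ⊗ c) ⊗ h(h(c, b), b ⊗ b) ⊕ g(c ⊗ c ⊗ d ⊗ d) ⊗ h(c ⊗ c ⊗ d, b ⊗ c) ⊗ h(h(c, b), b ⊗ b) ⊕ b ⊗ b ⊗ c ⊗ c ⊗ h(c ⊗ c ⊗ d, b ⊗ c) ⊗ h(h(c, b), b ⊗ b)
  Order the arguments:  b ⊗ b ⊗ c ⊗ c ⊗ h(c ⊗ c ⊗ d, b ⊗ c) ⊗ h(h(c, b), b ⊗ b) ⊕ b ⊗ c ⊗ h(c ⊗ c ⊗ d, b ⊗ c) ⊗ h(h(c, b), b ⊗ b) ⊕ g(c ⊗ c ⊗ d ⊗ d) ⊗ h(c ⊗ c ⊗ d, b ⊗ c) ⊗ h(h(c, b), b ⊗ b)
Right:  (h(c ⊗ (c ⊗ d), b ⊗ c) ⊗ h(h(c, b), b ⊗ b)) ⊗ b ⊗ c ⊕ ((h(d ⊗ (c ⊗ c), b ⊗ c) ⊗ h(h(c, b), b ⊗ b)) ⊗ g(c ⊗ (c ⊗ d) ⊗ d) ⊕ b ⊗ c ⊗ h(c ⊗ c ⊗ d, c ⊗ b) ⊗ h(b ⊗ b, h(c, b)) ⊗ (c ⊗ b))
  Merge nested applications:  b ⊗ c ⊗ h(c ⊗ c ⊗ d, b ⊗ c) ⊗ h(h(c, b), b ⊗ b) ⊕ g(c ⊗ c ⊗ d ⊗ d) ⊗ h(c ⊗ c ⊗ d, b ⊗ c) ⊗ h(h(c, b), b ⊗ b) ⊕ b ⊗ b ⊗ c ⊗ c ⊗ h(b ⊗ b, h(c, b)) ⊗ h(c ⊗ c ⊗ d, b ⊗ c)
  Order the arguments:  b ⊗ b ⊗ c ⊗ c ⊗ h(b ⊗ b, h(c, b)) ⊗ h(c ⊗ c ⊗ d, b ⊗ c) ⊕ b ⊗ c ⊗ h(c ⊗ c ⊗ d, b ⊗ c) ⊗ h(h(c, b), b ⊗ b) ⊕ g(c ⊗ c ⊗ d ⊗ d) ⊗ h(c ⊗ c ⊗ d, b ⊗ c) ⊗ h(h(c, b), b ⊗ b)

Answer: no — b ⊗ b ⊗ c ⊗ c ⊗ h(c ⊗ c ⊗ d, b ⊗ c) ⊗ h(h(c, b), b ⊗ b) ⊕ b ⊗ c ⊗ h(c ⊗ c ⊗ d, b ⊗ c) ⊗ h(h(c, b), b ⊗ b) ⊕ g(c ⊗ c ⊗ d ⊗ d) ⊗ h(c ⊗ c ⊗ d, b ⊗ c) ⊗ h(h(c, b), b ⊗ b) vs b ⊗ b ⊗ c ⊗ c ⊗ h(b ⊗ b, h(c, b)) ⊗ h(c ⊗ c ⊗ d, b ⊗ c) ⊕ b ⊗ c ⊗ h(c ⊗ c ⊗ d, b ⊗ c) ⊗ h(h(c, b), b ⊗ b) ⊕ g(c ⊗ c ⊗ d ⊗ d) ⊗ h(c ⊗ c ⊗ d, b ⊗ c) ⊗ h(h(c, b), b ⊗ b)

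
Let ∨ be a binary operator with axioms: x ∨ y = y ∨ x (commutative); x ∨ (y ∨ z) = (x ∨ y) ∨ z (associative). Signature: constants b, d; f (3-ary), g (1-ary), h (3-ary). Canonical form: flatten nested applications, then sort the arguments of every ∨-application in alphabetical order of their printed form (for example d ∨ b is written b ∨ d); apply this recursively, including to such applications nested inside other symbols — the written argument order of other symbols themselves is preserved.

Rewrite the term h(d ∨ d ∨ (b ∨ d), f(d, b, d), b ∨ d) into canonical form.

Descend into:  d ∨ d ∨ (b ∨ d)
Merge nested applications:  d ∨ d ∨ b ∨ d
Sort arguments:  b ∨ d ∨ d ∨ d
Reassemble:  h(b ∨ d ∨ d ∨ d, f(d, b, d), b ∨ d)

Answer: h(b ∨ d ∨ d ∨ d, f(d, b, d), b ∨ d)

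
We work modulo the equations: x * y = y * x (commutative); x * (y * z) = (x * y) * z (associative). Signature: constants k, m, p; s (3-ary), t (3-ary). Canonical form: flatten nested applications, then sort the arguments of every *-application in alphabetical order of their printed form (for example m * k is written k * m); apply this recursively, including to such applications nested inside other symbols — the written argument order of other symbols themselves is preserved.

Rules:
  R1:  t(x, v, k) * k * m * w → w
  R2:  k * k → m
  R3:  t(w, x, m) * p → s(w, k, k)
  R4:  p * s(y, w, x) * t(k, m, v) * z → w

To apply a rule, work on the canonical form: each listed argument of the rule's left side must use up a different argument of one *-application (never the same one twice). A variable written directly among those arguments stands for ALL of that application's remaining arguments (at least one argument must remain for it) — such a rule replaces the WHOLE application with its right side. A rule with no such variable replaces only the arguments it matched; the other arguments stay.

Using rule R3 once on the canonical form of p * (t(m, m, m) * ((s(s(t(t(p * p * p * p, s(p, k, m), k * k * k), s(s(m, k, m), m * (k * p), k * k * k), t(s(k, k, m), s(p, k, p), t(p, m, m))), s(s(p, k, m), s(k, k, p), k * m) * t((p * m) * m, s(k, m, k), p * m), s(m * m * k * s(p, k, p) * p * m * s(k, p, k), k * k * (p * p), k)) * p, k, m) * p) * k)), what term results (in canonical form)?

Answer: k * p * s(m, k, k) * s(p * s(t(t(p * p * p * p, s(p, k, m), k * k * k), s(s(m, k, m), k * m * p, k * k * k), t(s(k, k, m), s(p, k, p), t(p, m, m))), s(s(p, k, m), s(k, k, p), k * m) * t(m * m * p, s(k, m, k), m * p), s(k * m * m * m * p * s(k, p, k) * s(p, k, p), k * k * p * p, k)), k, m)

Derivation:
Canonical form:  k * p * p * s(p * s(t(t(p * p * p * p, s(p, k, m), k * k * k), s(s(m, k, m), k * m * p, k * k * k), t(s(k, k, m), s(p, k, p), t(p, m, m))), s(s(p, k, m), s(k, k, p), k * m) * t(m * m * p, s(k, m, k), m * p), s(k * m * m * m * p * s(k, p, k) * s(p, k, p), k * k * p * p, k)), k, m) * t(m, m, m)
Match R3:  consume p, t(m, m, m);  w := m, x := m
Giving:  k * p * s(m, k, k) * s(p * s(t(t(p * p * p * p, s(p, k, m), k * k * k), s(s(m, k, m), k * m * p, k * k * k), t(s(k, k, m), s(p, k, p), t(p, m, m))), s(s(p, k, m), s(k, k, p), k * m) * t(m * m * p, s(k, m, k), m * p), s(k * m * m * m * p * s(k, p, k) * s(p, k, p), k * k * p * p, k)), k, m)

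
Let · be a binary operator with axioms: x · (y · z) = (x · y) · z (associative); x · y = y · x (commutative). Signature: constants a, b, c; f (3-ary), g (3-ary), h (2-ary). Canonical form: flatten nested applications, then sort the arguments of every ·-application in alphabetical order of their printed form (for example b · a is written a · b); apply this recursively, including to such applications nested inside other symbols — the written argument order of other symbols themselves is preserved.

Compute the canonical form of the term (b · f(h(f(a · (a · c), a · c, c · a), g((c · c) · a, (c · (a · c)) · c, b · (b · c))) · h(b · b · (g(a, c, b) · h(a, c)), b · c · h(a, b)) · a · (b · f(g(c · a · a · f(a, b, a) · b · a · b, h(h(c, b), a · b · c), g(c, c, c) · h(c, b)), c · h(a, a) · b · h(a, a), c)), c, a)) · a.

Answer: a · b · f(a · b · f(g(a · a · a · b · b · c · f(a, b, a), h(h(c, b), a · b · c), g(c, c, c) · h(c, b)), b · c · h(a, a) · h(a, a), c) · h(b · b · g(a, c, b) · h(a, c), b · c · h(a, b)) · h(f(a · a · c, a · c, a · c), g(a · c · c, a · c · c · c, b · b · c)), c, a)

Derivation:
Merge nested applications:  b · f(h(f(a · (a · c), a · c, c · a), g((c · c) · a, (c · (a · c)) · c, b · (b · c))) · h(b · b · (g(a, c, b) · h(a, c)), b · c · h(a, b)) · a · (b · f(g(c · a · a · f(a, b, a) · b · a · b, h(h(c, b), a · b · c), g(c, c, c) · h(c, b)), c · h(a, a) · b · h(a, a), c)), c, a) · a
Inside:  f(h(f(a · (a · c), a · c, c · a), g((c · c) · a, (c · (a · c)) · c, b · (b · c))) · h(b · b · (g(a, c, b) · h(a, c)), b · c · h(a, b)) · a · (b · f(g(c · a · a · f(a, b, a) · b · a · b, h(h(c, b), a · b · c), g(c, c, c) · h(c, b)), c · h(a, a) · b · h(a, a), c)), c, a)  →  f(a · b · f(g(a · a · a · b · b · c · f(a, b, a), h(h(c, b), a · b · c), g(c, c, c) · h(c, b)), b · c · h(a, a) · h(a, a), c) · h(b · b · g(a, c, b) · h(a, c), b · c · h(a, b)) · h(f(a · a · c, a · c, a · c), g(a · c · c, a · c · c · c, b · b · c)), c, a)
Sort:  a · b · f(a · b · f(g(a · a · a · b · b · c · f(a, b, a), h(h(c, b), a · b · c), g(c, c, c) · h(c, b)), b · c · h(a, a) · h(a, a), c) · h(b · b · g(a, c, b) · h(a, c), b · c · h(a, b)) · h(f(a · a · c, a · c, a · c), g(a · c · c, a · c · c · c, b · b · c)), c, a)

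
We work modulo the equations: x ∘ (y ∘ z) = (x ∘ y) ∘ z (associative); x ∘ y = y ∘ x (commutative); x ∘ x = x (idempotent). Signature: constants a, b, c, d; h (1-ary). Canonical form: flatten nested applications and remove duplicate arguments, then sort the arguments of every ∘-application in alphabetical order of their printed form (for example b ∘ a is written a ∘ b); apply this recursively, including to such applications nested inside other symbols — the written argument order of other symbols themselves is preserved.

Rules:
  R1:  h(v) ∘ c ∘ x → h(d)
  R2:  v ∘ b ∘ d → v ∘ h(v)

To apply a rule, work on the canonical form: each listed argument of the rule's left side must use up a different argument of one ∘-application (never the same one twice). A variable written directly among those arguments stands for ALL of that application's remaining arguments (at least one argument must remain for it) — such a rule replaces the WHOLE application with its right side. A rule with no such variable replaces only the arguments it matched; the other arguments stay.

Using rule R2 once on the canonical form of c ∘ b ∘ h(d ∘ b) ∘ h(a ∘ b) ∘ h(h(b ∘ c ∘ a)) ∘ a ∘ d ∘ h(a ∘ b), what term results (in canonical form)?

Answer: a ∘ c ∘ h(a ∘ b) ∘ h(a ∘ c ∘ h(a ∘ b) ∘ h(b ∘ d) ∘ h(h(a ∘ b ∘ c))) ∘ h(b ∘ d) ∘ h(h(a ∘ b ∘ c))

Derivation:
Canonical form:  a ∘ b ∘ c ∘ d ∘ h(a ∘ b) ∘ h(b ∘ d) ∘ h(h(a ∘ b ∘ c))
R2 matches:  uses b, d;  v := a ∘ c ∘ h(a ∘ b) ∘ h(b ∘ d) ∘ h(h(a ∘ b ∘ c))
Every leftover argument binds to the variable; the entire application is replaced.
Giving:  a ∘ c ∘ h(a ∘ b) ∘ h(a ∘ c ∘ h(a ∘ b) ∘ h(b ∘ d) ∘ h(h(a ∘ b ∘ c))) ∘ h(b ∘ d) ∘ h(h(a ∘ b ∘ c))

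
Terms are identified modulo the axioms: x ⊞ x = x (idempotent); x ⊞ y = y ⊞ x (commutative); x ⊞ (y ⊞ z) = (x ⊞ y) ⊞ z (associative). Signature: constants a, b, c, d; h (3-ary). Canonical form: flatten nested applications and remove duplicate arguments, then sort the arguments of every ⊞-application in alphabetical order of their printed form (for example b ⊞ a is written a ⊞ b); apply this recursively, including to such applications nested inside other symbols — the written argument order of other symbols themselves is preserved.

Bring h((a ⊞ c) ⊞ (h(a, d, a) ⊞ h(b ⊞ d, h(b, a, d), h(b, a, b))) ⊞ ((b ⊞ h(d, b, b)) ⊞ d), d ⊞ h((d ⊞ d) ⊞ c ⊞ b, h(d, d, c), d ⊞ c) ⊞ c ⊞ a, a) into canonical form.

Answer: h(a ⊞ b ⊞ c ⊞ d ⊞ h(a, d, a) ⊞ h(b ⊞ d, h(b, a, d), h(b, a, b)) ⊞ h(d, b, b), a ⊞ c ⊞ d ⊞ h(b ⊞ c ⊞ d, h(d, d, c), c ⊞ d), a)

Derivation:
Work inside:  (a ⊞ c) ⊞ (h(a, d, a) ⊞ h(b ⊞ d, h(b, a, d), h(b, a, b))) ⊞ ((b ⊞ h(d, b, b)) ⊞ d)
Merge nested applications:  a ⊞ c ⊞ h(a, d, a) ⊞ h(b ⊞ d, h(b, a, d), h(b, a, b)) ⊞ b ⊞ h(d, b, b) ⊞ d
Sort:  a ⊞ b ⊞ c ⊞ d ⊞ h(a, d, a) ⊞ h(b ⊞ d, h(b, a, d), h(b, a, b)) ⊞ h(d, b, b)
Reassemble:  h(a ⊞ b ⊞ c ⊞ d ⊞ h(a, d, a) ⊞ h(b ⊞ d, h(b, a, d), h(b, a, b)) ⊞ h(d, b, b), a ⊞ c ⊞ d ⊞ h(b ⊞ c ⊞ d, h(d, d, c), c ⊞ d), a)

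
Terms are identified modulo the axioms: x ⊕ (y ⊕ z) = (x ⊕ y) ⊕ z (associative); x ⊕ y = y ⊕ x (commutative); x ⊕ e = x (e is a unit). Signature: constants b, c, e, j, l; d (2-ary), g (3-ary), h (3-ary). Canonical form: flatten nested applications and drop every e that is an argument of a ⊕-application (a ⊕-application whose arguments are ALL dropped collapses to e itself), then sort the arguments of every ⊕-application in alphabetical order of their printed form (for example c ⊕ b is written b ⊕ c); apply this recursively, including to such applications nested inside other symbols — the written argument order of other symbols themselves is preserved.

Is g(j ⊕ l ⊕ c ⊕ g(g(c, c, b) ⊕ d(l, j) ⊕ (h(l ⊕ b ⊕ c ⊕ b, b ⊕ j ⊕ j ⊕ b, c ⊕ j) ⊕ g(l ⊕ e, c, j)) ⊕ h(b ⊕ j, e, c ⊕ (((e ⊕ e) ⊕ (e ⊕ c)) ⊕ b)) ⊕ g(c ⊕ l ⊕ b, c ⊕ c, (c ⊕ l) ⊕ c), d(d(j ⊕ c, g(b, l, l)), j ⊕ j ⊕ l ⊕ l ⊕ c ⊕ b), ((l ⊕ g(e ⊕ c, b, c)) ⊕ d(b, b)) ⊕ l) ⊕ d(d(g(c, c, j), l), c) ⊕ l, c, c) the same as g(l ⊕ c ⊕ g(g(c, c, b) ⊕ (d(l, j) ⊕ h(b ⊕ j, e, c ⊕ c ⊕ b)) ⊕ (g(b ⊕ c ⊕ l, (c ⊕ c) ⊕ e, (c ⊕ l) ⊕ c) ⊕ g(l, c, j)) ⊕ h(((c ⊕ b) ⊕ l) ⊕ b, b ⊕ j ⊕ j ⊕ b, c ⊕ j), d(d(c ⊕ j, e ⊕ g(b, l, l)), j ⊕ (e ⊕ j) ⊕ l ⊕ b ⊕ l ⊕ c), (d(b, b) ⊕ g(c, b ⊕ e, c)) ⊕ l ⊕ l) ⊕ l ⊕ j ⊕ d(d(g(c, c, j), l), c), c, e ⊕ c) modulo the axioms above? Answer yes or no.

Left:  g(j ⊕ l ⊕ c ⊕ g(g(c, c, b) ⊕ d(l, j) ⊕ (h(l ⊕ b ⊕ c ⊕ b, b ⊕ j ⊕ j ⊕ b, c ⊕ j) ⊕ g(l ⊕ e, c, j)) ⊕ h(b ⊕ j, e, c ⊕ (((e ⊕ e) ⊕ (e ⊕ c)) ⊕ b)) ⊕ g(c ⊕ l ⊕ b, c ⊕ c, (c ⊕ l) ⊕ c), d(d(j ⊕ c, g(b, l, l)), j ⊕ j ⊕ l ⊕ l ⊕ c ⊕ b), ((l ⊕ g(e ⊕ c, b, c)) ⊕ d(b, b)) ⊕ l) ⊕ d(d(g(c, c, j), l), c) ⊕ l, c, c)
  Work inside:  j ⊕ l ⊕ c ⊕ g(g(c, c, b) ⊕ d(l, j) ⊕ (h(l ⊕ b ⊕ c ⊕ b, b ⊕ j ⊕ j ⊕ b, c ⊕ j) ⊕ g(l ⊕ e, c, j)) ⊕ h(b ⊕ j, e, c ⊕ (((e ⊕ e) ⊕ (e ⊕ c)) ⊕ b)) ⊕ g(c ⊕ l ⊕ b, c ⊕ c, (c ⊕ l) ⊕ c), d(d(j ⊕ c, g(b, l, l)), j ⊕ j ⊕ l ⊕ l ⊕ c ⊕ b), ((l ⊕ g(e ⊕ c, b, c)) ⊕ d(b, b)) ⊕ l) ⊕ d(d(g(c, c, j), l), c) ⊕ l
  Simplify inside:  g(g(c, c, b) ⊕ d(l, j) ⊕ (h(l ⊕ b ⊕ c ⊕ b, b ⊕ j ⊕ j ⊕ b, c ⊕ j) ⊕ g(l ⊕ e, c, j)) ⊕ h(b ⊕ j, e, c ⊕ (((e ⊕ e) ⊕ (e ⊕ c)) ⊕ b)) ⊕ g(c ⊕ l ⊕ b, c ⊕ c, (c ⊕ l) ⊕ c), d(d(j ⊕ c, g(b, l, l)), j ⊕ j ⊕ l ⊕ l ⊕ c ⊕ b), ((l ⊕ g(e ⊕ c, b, c)) ⊕ d(b, b)) ⊕ l)  →  g(d(l, j) ⊕ g(b ⊕ c ⊕ l, c ⊕ c, c ⊕ c ⊕ l) ⊕ g(c, c, b) ⊕ g(l, c, j) ⊕ h(b ⊕ b ⊕ c ⊕ l, b ⊕ b ⊕ j ⊕ j, c ⊕ j) ⊕ h(b ⊕ j, e, b ⊕ c ⊕ c), d(d(c ⊕ j, g(b, l, l)), b ⊕ c ⊕ j ⊕ j ⊕ l ⊕ l), d(b, b) ⊕ g(c, b, c) ⊕ l ⊕ l)
  Order the arguments:  c ⊕ d(d(g(c, c, j), l), c) ⊕ g(d(l, j) ⊕ g(b ⊕ c ⊕ l, c ⊕ c, c ⊕ c ⊕ l) ⊕ g(c, c, b) ⊕ g(l, c, j) ⊕ h(b ⊕ b ⊕ c ⊕ l, b ⊕ b ⊕ j ⊕ j, c ⊕ j) ⊕ h(b ⊕ j, e, b ⊕ c ⊕ c), d(d(c ⊕ j, g(b, l, l)), b ⊕ c ⊕ j ⊕ j ⊕ l ⊕ l), d(b, b) ⊕ g(c, b, c) ⊕ l ⊕ l) ⊕ j ⊕ l ⊕ l
  Reassemble:  g(c ⊕ d(d(g(c, c, j), l), c) ⊕ g(d(l, j) ⊕ g(b ⊕ c ⊕ l, c ⊕ c, c ⊕ c ⊕ l) ⊕ g(c, c, b) ⊕ g(l, c, j) ⊕ h(b ⊕ b ⊕ c ⊕ l, b ⊕ b ⊕ j ⊕ j, c ⊕ j) ⊕ h(b ⊕ j, e, b ⊕ c ⊕ c), d(d(c ⊕ j, g(b, l, l)), b ⊕ c ⊕ j ⊕ j ⊕ l ⊕ l), d(b, b) ⊕ g(c, b, c) ⊕ l ⊕ l) ⊕ j ⊕ l ⊕ l, c, c)
Right:  g(l ⊕ c ⊕ g(g(c, c, b) ⊕ (d(l, j) ⊕ h(b ⊕ j, e, c ⊕ c ⊕ b)) ⊕ (g(b ⊕ c ⊕ l, (c ⊕ c) ⊕ e, (c ⊕ l) ⊕ c) ⊕ g(l, c, j)) ⊕ h(((c ⊕ b) ⊕ l) ⊕ b, b ⊕ j ⊕ j ⊕ b, c ⊕ j), d(d(c ⊕ j, e ⊕ g(b, l, l)), j ⊕ (e ⊕ j) ⊕ l ⊕ b ⊕ l ⊕ c), (d(b, b) ⊕ g(c, b ⊕ e, c)) ⊕ l ⊕ l) ⊕ l ⊕ j ⊕ d(d(g(c, c, j), l), c), c, e ⊕ c)
  Focus inside:  l ⊕ c ⊕ g(g(c, c, b) ⊕ (d(l, j) ⊕ h(b ⊕ j, e, c ⊕ c ⊕ b)) ⊕ (g(b ⊕ c ⊕ l, (c ⊕ c) ⊕ e, (c ⊕ l) ⊕ c) ⊕ g(l, c, j)) ⊕ h(((c ⊕ b) ⊕ l) ⊕ b, b ⊕ j ⊕ j ⊕ b, c ⊕ j), d(d(c ⊕ j, e ⊕ g(b, l, l)), j ⊕ (e ⊕ j) ⊕ l ⊕ b ⊕ l ⊕ c), (d(b, b) ⊕ g(c, b ⊕ e, c)) ⊕ l ⊕ l) ⊕ l ⊕ j ⊕ d(d(g(c, c, j), l), c)
  Inside:  g(g(c, c, b) ⊕ (d(l, j) ⊕ h(b ⊕ j, e, c ⊕ c ⊕ b)) ⊕ (g(b ⊕ c ⊕ l, (c ⊕ c) ⊕ e, (c ⊕ l) ⊕ c) ⊕ g(l, c, j)) ⊕ h(((c ⊕ b) ⊕ l) ⊕ b, b ⊕ j ⊕ j ⊕ b, c ⊕ j), d(d(c ⊕ j, e ⊕ g(b, l, l)), j ⊕ (e ⊕ j) ⊕ l ⊕ b ⊕ l ⊕ c), (d(b, b) ⊕ g(c, b ⊕ e, c)) ⊕ l ⊕ l)  →  g(d(l, j) ⊕ g(b ⊕ c ⊕ l, c ⊕ c, c ⊕ c ⊕ l) ⊕ g(c, c, b) ⊕ g(l, c, j) ⊕ h(b ⊕ b ⊕ c ⊕ l, b ⊕ b ⊕ j ⊕ j, c ⊕ j) ⊕ h(b ⊕ j, e, b ⊕ c ⊕ c), d(d(c ⊕ j, g(b, l, l)), b ⊕ c ⊕ j ⊕ j ⊕ l ⊕ l), d(b, b) ⊕ g(c, b, c) ⊕ l ⊕ l)
  Sort:  c ⊕ d(d(g(c, c, j), l), c) ⊕ g(d(l, j) ⊕ g(b ⊕ c ⊕ l, c ⊕ c, c ⊕ c ⊕ l) ⊕ g(c, c, b) ⊕ g(l, c, j) ⊕ h(b ⊕ b ⊕ c ⊕ l, b ⊕ b ⊕ j ⊕ j, c ⊕ j) ⊕ h(b ⊕ j, e, b ⊕ c ⊕ c), d(d(c ⊕ j, g(b, l, l)), b ⊕ c ⊕ j ⊕ j ⊕ l ⊕ l), d(b, b) ⊕ g(c, b, c) ⊕ l ⊕ l) ⊕ j ⊕ l ⊕ l
  Reassemble:  g(c ⊕ d(d(g(c, c, j), l), c) ⊕ g(d(l, j) ⊕ g(b ⊕ c ⊕ l, c ⊕ c, c ⊕ c ⊕ l) ⊕ g(c, c, b) ⊕ g(l, c, j) ⊕ h(b ⊕ b ⊕ c ⊕ l, b ⊕ b ⊕ j ⊕ j, c ⊕ j) ⊕ h(b ⊕ j, e, b ⊕ c ⊕ c), d(d(c ⊕ j, g(b, l, l)), b ⊕ c ⊕ j ⊕ j ⊕ l ⊕ l), d(b, b) ⊕ g(c, b, c) ⊕ l ⊕ l) ⊕ j ⊕ l ⊕ l, c, c)

Answer: yes — both canonical forms are g(c ⊕ d(d(g(c, c, j), l), c) ⊕ g(d(l, j) ⊕ g(b ⊕ c ⊕ l, c ⊕ c, c ⊕ c ⊕ l) ⊕ g(c, c, b) ⊕ g(l, c, j) ⊕ h(b ⊕ b ⊕ c ⊕ l, b ⊕ b ⊕ j ⊕ j, c ⊕ j) ⊕ h(b ⊕ j, e, b ⊕ c ⊕ c), d(d(c ⊕ j, g(b, l, l)), b ⊕ c ⊕ j ⊕ j ⊕ l ⊕ l), d(b, b) ⊕ g(c, b, c) ⊕ l ⊕ l) ⊕ j ⊕ l ⊕ l, c, c)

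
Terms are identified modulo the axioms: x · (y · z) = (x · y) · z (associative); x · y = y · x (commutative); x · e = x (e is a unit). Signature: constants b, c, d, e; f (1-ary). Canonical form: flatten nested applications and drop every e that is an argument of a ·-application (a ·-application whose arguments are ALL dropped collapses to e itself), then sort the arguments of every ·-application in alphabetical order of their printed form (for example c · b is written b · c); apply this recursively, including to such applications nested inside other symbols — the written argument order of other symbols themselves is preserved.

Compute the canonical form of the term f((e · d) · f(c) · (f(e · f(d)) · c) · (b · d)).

Work inside:  (e · d) · f(c) · (f(e · f(d)) · c) · (b · d)
Un-nest:  e · d · f(c) · f(e · f(d)) · c · b · d
Inside:  f(e · f(d))  →  f(f(d))
Units out:  drop e
Order the arguments:  b · c · d · d · f(c) · f(f(d))
Put back:  f(b · c · d · d · f(c) · f(f(d)))

Answer: f(b · c · d · d · f(c) · f(f(d)))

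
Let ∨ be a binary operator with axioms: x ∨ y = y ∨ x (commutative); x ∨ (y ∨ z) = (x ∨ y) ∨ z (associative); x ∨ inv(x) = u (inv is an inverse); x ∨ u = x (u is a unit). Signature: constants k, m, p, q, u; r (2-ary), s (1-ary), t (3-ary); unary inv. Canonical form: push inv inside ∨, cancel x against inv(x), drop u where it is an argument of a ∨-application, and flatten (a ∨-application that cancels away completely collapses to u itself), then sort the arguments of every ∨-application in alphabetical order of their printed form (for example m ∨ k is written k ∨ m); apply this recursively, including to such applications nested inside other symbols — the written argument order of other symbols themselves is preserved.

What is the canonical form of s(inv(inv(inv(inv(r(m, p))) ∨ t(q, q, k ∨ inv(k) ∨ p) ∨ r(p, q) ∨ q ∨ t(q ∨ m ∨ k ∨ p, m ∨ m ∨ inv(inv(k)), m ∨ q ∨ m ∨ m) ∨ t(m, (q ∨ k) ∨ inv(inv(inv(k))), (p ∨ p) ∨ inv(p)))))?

Focus inside:  inv(inv(r(m, p))) ∨ t(q, q, k ∨ inv(k) ∨ p) ∨ r(p, q) ∨ q ∨ t(q ∨ m ∨ k ∨ p, m ∨ m ∨ inv(inv(k)), m ∨ q ∨ m ∨ m) ∨ t(m, (q ∨ k) ∨ inv(inv(inv(k))), (p ∨ p) ∨ inv(p))
Push inv inside:  distribute inv over ∨ and collapse double inv
Combine occurrences:  r(m, p) ∨ t(q, q, p) ∨ r(p, q) ∨ q ∨ t(k ∨ m ∨ p ∨ q, k ∨ m ∨ m, m ∨ m ∨ m ∨ q) ∨ t(m, q, p)
Sort:  q ∨ r(m, p) ∨ r(p, q) ∨ t(k ∨ m ∨ p ∨ q, k ∨ m ∨ m, m ∨ m ∨ m ∨ q) ∨ t(m, q, p) ∨ t(q, q, p)
Put back:  s(q ∨ r(m, p) ∨ r(p, q) ∨ t(k ∨ m ∨ p ∨ q, k ∨ m ∨ m, m ∨ m ∨ m ∨ q) ∨ t(m, q, p) ∨ t(q, q, p))

Answer: s(q ∨ r(m, p) ∨ r(p, q) ∨ t(k ∨ m ∨ p ∨ q, k ∨ m ∨ m, m ∨ m ∨ m ∨ q) ∨ t(m, q, p) ∨ t(q, q, p))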